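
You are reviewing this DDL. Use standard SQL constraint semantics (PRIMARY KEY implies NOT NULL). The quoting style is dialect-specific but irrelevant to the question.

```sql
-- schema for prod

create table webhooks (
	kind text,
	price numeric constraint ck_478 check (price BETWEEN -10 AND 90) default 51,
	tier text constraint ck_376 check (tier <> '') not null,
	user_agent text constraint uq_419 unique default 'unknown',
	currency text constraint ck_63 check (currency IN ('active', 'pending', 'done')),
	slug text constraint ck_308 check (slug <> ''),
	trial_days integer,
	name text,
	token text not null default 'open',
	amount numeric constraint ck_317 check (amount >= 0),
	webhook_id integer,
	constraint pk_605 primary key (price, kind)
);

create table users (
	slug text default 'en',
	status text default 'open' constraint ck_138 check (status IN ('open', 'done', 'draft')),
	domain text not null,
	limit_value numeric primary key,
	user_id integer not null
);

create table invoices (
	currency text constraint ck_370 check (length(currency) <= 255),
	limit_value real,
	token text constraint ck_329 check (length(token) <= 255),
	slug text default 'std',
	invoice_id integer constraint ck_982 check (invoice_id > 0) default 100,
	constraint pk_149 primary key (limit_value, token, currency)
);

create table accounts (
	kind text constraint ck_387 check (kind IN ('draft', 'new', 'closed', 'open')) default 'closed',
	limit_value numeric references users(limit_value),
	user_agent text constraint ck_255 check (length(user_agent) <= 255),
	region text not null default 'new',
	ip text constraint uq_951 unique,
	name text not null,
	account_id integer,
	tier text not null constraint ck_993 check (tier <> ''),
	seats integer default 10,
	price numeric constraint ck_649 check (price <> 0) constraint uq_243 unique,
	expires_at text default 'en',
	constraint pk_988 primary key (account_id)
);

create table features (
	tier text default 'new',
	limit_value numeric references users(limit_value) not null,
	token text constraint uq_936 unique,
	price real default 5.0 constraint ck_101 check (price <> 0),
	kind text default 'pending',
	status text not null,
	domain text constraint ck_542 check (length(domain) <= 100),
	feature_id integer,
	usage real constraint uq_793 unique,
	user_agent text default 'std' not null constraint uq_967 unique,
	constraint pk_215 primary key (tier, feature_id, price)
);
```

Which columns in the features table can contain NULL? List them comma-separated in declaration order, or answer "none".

- tier: part of the PRIMARY KEY, which implies NOT NULL → not nullable.
- limit_value: declared NOT NULL → not nullable.
- token: UNIQUE does not imply NOT NULL → nullable.
- price: part of the PRIMARY KEY, which implies NOT NULL → not nullable.
- kind: DEFAULT only fills an omitted column; an explicit NULL is still allowed → nullable.
- status: declared NOT NULL → not nullable.
- domain: CHECK does not forbid NULL (a CHECK constraint passes when its expression is NULL) → nullable.
- feature_id: part of the PRIMARY KEY, which implies NOT NULL → not nullable.
- usage: UNIQUE does not imply NOT NULL → nullable.
- user_agent: declared NOT NULL → not nullable.

token, kind, domain, usage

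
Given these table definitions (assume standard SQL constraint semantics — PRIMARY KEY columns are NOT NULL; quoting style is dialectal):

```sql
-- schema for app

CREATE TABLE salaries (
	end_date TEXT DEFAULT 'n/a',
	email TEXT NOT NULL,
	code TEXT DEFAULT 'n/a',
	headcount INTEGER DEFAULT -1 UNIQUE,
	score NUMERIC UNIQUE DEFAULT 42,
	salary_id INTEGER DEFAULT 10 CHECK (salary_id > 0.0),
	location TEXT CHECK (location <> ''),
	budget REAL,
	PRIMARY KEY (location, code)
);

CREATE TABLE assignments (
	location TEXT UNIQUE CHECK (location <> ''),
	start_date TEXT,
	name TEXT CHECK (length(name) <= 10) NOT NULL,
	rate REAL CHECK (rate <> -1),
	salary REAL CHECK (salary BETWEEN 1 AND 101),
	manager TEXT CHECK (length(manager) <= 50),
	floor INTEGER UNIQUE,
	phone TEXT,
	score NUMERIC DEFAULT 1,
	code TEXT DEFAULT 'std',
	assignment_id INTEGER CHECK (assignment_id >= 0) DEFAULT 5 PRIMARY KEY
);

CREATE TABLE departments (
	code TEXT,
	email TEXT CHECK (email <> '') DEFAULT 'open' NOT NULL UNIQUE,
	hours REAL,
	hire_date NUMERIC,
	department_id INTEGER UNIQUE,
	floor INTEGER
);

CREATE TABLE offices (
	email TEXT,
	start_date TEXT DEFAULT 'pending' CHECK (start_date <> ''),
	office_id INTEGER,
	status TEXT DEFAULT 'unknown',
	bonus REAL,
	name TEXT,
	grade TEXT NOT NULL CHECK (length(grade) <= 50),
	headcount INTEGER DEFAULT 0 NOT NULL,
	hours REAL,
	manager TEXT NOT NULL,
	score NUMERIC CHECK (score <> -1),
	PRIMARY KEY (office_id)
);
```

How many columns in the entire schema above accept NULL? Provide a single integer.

26

salaries: 5 nullable (end_date, headcount, score, salary_id, budget — PK (location, code) and explicit NOT NULL columns excluded).
assignments: 9 nullable (location, start_date, rate, salary, manager, floor, phone, score, code — PK (assignment_id) and explicit NOT NULL columns excluded).
departments: 5 nullable (code, hours, hire_date, department_id, floor — PK none and explicit NOT NULL columns excluded).
offices: 7 nullable (email, start_date, status, bonus, name, hours, score — PK (office_id) and explicit NOT NULL columns excluded).
Total: 5 + 9 + 5 + 7 = 26.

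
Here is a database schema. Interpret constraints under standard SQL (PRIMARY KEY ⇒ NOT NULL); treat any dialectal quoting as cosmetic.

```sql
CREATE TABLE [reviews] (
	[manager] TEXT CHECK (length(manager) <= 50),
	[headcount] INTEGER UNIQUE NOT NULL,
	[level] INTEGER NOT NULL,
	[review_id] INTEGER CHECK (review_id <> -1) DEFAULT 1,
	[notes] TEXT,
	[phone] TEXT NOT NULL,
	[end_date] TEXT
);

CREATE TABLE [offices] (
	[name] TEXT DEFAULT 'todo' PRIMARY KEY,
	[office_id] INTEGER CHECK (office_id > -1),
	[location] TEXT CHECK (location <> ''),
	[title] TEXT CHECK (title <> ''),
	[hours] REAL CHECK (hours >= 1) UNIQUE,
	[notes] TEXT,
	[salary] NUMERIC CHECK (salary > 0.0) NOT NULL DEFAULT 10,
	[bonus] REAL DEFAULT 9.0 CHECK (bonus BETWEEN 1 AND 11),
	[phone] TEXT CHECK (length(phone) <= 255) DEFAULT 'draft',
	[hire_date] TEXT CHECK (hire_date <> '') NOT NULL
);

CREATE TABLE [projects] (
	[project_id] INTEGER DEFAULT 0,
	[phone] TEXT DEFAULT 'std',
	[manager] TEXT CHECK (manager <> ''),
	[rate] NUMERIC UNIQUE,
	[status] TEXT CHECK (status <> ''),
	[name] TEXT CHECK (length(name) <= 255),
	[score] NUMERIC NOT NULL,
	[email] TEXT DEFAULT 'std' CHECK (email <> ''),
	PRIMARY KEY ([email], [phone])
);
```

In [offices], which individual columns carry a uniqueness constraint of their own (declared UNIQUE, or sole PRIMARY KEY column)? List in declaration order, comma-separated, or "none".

name, hours

- name: single-column PRIMARY KEY → unique.
- office_id: no UNIQUE or single-column PK constraint.
- location: no UNIQUE or single-column PK constraint.
- title: no UNIQUE or single-column PK constraint.
- hours: declared UNIQUE → unique.
- notes: no UNIQUE or single-column PK constraint.
- salary: no UNIQUE or single-column PK constraint.
- bonus: no UNIQUE or single-column PK constraint.
- phone: no UNIQUE or single-column PK constraint.
- hire_date: no UNIQUE or single-column PK constraint.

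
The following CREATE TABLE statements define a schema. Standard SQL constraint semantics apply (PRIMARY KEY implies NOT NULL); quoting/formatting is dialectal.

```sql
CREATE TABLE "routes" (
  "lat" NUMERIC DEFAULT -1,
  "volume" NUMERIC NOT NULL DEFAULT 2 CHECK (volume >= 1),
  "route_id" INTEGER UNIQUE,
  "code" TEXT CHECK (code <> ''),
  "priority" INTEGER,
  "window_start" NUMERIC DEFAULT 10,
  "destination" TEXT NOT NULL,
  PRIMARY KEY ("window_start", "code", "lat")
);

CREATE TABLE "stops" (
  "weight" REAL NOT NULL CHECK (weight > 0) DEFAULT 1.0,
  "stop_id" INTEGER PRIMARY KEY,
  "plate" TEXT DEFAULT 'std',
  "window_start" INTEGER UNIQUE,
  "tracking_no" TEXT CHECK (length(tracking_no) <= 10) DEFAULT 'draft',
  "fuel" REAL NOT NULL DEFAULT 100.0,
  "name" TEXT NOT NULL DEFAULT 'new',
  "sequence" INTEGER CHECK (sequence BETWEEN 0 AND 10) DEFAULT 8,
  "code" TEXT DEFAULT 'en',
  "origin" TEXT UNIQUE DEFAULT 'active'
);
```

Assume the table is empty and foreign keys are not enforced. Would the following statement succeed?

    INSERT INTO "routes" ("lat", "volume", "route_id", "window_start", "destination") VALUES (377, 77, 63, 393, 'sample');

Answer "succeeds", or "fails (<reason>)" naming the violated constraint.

code is omitted from the column list and has no DEFAULT, so it would receive NULL.
But code is part of the PRIMARY KEY (implied NOT NULL).

fails (NOT NULL on code)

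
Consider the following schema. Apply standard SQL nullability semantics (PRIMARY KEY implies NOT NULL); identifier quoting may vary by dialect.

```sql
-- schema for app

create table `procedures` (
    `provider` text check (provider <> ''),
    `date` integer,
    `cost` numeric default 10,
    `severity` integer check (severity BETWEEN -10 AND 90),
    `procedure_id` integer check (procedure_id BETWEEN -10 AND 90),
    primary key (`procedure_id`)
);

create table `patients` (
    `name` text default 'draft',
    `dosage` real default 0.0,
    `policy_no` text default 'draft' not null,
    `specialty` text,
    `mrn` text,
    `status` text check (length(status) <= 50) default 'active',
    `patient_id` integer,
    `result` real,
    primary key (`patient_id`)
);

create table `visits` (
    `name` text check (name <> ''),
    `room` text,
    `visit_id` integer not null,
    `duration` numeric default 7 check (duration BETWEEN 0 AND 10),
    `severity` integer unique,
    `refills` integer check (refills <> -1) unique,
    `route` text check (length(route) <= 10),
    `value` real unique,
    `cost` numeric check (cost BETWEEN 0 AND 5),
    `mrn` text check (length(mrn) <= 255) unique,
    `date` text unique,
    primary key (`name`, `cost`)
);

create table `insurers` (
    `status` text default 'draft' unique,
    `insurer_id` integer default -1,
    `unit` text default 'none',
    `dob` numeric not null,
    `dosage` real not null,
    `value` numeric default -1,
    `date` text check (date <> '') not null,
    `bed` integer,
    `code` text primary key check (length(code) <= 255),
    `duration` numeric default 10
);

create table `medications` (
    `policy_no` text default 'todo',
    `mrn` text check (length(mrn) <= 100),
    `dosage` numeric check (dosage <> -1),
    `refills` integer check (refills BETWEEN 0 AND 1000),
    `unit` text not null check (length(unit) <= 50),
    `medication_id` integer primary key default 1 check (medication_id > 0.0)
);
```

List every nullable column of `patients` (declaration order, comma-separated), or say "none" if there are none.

- name: DEFAULT only fills an omitted column; an explicit NULL is still allowed → nullable.
- dosage: DEFAULT only fills an omitted column; an explicit NULL is still allowed → nullable.
- policy_no: declared NOT NULL → not nullable.
- specialty: no NOT NULL constraint applies → nullable.
- mrn: no NOT NULL constraint applies → nullable.
- status: CHECK does not forbid NULL (a CHECK constraint passes when its expression is NULL) → nullable.
- patient_id: part of the PRIMARY KEY, which implies NOT NULL → not nullable.
- result: no NOT NULL constraint applies → nullable.

name, dosage, specialty, mrn, status, result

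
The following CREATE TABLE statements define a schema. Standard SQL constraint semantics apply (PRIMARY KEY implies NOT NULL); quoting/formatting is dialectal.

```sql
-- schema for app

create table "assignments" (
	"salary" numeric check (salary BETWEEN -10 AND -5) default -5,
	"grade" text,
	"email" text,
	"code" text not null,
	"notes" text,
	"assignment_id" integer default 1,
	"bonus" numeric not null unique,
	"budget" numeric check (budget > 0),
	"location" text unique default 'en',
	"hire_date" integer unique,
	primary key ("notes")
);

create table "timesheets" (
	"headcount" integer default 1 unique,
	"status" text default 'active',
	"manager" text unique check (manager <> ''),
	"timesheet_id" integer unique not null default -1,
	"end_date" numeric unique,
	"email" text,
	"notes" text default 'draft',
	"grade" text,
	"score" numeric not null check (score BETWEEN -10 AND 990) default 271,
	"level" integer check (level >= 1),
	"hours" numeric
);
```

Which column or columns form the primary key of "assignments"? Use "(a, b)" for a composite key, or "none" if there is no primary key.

notes

notes is declared PRIMARY KEY as a table-level PRIMARY KEY clause.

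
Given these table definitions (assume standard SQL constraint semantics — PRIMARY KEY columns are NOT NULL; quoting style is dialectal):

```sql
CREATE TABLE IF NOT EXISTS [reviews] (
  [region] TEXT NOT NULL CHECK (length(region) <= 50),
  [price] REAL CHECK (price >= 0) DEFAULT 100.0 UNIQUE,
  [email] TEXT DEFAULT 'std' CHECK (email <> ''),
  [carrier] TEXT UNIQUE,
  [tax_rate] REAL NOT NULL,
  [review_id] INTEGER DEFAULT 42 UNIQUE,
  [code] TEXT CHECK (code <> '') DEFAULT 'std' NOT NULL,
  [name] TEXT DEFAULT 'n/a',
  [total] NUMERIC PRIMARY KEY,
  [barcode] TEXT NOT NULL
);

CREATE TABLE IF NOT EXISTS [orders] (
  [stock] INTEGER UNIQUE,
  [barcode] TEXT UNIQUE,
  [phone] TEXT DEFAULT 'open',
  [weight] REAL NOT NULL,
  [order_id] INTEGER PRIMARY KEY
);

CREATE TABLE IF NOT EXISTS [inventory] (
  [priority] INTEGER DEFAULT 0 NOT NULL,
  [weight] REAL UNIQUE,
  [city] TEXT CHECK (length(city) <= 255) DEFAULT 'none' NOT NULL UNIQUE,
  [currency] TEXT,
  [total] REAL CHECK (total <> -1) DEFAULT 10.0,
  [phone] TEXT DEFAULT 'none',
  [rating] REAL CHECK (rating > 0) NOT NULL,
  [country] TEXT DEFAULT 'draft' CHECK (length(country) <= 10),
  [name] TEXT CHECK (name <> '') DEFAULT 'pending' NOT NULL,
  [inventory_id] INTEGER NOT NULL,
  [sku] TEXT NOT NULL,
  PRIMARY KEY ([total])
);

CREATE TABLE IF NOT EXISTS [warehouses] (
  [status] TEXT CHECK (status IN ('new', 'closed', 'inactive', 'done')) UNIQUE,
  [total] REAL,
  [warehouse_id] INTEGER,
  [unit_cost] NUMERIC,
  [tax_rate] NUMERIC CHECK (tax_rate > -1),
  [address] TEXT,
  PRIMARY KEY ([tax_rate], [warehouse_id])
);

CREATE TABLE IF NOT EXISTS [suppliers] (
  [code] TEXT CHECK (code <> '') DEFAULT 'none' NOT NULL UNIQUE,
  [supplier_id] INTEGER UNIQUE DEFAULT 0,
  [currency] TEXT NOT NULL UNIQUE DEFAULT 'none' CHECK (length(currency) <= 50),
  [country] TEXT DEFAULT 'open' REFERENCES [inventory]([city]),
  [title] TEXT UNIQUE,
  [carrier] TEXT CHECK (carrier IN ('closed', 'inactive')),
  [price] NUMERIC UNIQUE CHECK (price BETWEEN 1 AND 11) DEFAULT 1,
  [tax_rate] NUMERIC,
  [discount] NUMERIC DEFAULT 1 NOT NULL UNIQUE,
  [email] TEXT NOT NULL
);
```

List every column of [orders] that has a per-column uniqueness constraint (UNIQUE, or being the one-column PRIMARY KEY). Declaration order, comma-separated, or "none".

stock, barcode, order_id

- stock: declared UNIQUE → unique.
- barcode: declared UNIQUE → unique.
- phone: no UNIQUE or single-column PK constraint.
- weight: no UNIQUE or single-column PK constraint.
- order_id: single-column PRIMARY KEY → unique.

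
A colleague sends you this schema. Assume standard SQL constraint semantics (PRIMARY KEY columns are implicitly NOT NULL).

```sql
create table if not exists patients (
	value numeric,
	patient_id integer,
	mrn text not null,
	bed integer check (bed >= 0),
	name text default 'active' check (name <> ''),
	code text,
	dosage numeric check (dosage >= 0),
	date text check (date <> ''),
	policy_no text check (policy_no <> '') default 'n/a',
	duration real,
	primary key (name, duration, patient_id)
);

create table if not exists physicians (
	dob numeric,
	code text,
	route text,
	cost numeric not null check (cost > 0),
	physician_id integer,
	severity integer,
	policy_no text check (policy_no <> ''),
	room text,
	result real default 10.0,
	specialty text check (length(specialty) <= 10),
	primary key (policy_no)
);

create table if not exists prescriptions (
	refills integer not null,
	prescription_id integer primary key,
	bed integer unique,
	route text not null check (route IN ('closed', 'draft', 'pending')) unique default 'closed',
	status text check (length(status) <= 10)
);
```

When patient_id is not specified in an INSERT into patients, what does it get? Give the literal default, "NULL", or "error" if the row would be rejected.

error

patient_id has no DEFAULT clause.
Omitting it would insert NULL, but it is part of the PRIMARY KEY, so the INSERT fails.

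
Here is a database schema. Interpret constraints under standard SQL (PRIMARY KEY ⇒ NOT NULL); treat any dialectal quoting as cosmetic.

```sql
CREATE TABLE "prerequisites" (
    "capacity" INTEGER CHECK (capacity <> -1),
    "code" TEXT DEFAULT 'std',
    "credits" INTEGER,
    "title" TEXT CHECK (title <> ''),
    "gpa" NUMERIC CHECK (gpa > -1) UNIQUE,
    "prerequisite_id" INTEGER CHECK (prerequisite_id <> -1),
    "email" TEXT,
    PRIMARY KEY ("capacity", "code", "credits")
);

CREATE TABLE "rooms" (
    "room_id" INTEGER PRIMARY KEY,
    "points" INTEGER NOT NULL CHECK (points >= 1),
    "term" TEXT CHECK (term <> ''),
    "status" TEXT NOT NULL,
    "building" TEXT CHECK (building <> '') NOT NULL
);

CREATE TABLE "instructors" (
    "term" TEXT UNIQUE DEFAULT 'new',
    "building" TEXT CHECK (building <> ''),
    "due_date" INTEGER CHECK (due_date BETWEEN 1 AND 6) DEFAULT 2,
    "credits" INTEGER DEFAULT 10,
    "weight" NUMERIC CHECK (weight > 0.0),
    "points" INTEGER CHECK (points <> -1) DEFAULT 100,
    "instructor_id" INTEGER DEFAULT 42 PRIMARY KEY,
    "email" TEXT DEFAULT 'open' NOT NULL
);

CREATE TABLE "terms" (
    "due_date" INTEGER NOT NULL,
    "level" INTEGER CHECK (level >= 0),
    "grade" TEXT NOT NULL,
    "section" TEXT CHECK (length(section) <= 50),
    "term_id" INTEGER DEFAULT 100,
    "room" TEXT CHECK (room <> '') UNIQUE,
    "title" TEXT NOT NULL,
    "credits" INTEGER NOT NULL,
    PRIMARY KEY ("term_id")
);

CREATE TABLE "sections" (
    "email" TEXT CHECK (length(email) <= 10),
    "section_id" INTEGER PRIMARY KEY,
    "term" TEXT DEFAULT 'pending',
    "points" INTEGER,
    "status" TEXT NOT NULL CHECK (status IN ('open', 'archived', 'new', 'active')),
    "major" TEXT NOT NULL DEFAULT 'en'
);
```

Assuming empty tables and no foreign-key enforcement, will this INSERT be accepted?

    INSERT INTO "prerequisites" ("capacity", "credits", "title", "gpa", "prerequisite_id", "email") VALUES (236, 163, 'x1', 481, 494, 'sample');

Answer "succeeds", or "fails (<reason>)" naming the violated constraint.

NOT NULL columns: capacity is supplied; code defaults to 'std'; credits is supplied.
CHECK constraints: 236 satisfies (capacity <> -1); 'x1' satisfies (title <> ''); 481 satisfies (gpa > -1); 494 satisfies (prerequisite_id <> -1).
No constraint is violated.

succeeds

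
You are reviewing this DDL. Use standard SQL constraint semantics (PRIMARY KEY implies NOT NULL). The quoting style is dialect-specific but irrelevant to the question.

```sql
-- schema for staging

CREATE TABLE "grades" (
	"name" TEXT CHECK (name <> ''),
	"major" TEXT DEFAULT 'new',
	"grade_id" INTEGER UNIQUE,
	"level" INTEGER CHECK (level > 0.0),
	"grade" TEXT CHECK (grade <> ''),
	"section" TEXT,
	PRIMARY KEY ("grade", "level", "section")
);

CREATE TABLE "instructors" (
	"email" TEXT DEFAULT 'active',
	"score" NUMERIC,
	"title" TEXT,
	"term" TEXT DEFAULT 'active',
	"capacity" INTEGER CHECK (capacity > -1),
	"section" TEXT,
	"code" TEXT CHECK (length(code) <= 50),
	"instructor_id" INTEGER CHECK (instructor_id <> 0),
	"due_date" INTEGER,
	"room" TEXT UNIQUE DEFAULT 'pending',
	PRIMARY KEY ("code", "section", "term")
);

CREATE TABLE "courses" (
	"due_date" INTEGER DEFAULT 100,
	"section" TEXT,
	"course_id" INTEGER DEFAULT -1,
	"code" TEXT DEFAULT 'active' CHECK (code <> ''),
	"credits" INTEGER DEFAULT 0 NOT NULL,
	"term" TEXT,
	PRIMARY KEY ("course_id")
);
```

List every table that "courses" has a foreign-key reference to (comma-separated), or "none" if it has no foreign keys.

none

No column in courses has a REFERENCES clause.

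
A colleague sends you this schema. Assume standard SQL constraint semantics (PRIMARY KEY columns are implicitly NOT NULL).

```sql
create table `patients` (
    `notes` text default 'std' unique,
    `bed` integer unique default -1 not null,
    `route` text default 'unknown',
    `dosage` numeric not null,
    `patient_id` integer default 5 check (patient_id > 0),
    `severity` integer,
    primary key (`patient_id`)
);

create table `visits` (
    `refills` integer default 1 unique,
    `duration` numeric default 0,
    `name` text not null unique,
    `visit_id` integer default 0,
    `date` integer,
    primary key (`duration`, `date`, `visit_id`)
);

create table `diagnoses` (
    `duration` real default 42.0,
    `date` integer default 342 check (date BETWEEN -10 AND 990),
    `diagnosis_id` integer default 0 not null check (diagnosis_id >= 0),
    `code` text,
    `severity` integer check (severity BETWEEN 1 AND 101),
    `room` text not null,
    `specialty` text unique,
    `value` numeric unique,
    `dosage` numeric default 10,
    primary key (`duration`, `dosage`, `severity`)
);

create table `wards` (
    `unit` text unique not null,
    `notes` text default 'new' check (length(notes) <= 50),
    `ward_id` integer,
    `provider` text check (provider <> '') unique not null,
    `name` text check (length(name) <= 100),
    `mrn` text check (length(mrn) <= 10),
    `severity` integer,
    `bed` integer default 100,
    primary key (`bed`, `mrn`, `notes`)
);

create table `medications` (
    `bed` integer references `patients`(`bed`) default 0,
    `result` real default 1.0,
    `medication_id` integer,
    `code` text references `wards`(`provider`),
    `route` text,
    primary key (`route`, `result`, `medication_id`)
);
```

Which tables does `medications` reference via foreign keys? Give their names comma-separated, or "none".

- bed REFERENCES patients(bed).
- code REFERENCES wards(provider).

patients, wards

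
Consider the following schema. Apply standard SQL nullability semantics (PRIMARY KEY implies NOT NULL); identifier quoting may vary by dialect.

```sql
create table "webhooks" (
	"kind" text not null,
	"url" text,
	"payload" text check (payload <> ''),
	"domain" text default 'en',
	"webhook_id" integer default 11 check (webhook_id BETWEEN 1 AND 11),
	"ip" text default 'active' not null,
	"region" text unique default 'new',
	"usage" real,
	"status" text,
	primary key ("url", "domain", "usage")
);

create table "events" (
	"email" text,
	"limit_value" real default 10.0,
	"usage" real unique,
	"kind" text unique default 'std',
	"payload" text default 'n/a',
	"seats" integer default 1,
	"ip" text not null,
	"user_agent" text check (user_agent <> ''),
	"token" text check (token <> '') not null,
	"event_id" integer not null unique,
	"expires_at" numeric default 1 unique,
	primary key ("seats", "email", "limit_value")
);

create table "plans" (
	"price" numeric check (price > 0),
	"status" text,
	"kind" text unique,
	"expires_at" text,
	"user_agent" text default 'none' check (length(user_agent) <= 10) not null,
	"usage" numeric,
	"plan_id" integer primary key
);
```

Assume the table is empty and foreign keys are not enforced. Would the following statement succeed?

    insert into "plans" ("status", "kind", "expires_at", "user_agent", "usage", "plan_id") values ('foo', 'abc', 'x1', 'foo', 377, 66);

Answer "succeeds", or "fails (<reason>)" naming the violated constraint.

succeeds

NOT NULL columns: plan_id is supplied; user_agent is supplied.
CHECK constraints: 'foo' satisfies (length(user_agent) <= 10).
No constraint is violated.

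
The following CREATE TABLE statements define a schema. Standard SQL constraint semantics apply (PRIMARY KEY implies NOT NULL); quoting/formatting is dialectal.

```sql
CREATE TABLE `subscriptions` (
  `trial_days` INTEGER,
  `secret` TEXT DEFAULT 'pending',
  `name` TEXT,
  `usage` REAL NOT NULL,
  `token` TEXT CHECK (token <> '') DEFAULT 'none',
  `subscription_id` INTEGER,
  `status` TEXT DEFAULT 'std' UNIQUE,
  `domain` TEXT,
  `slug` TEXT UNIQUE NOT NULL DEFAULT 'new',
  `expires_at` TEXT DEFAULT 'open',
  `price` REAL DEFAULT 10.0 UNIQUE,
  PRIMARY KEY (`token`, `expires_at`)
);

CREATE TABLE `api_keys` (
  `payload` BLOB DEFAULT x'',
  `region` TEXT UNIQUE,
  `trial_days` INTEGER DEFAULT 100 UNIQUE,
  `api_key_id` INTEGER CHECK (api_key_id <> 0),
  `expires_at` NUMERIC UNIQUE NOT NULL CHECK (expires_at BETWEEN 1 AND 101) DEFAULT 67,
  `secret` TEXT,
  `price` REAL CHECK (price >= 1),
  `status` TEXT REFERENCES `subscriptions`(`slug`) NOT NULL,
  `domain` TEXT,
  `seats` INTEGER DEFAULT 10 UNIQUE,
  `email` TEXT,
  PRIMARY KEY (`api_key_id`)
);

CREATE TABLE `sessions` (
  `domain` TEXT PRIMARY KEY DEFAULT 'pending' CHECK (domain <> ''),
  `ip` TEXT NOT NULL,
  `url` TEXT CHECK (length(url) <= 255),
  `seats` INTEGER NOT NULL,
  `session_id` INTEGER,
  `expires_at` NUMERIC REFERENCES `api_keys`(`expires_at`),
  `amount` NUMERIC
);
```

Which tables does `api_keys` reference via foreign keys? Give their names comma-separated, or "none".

subscriptions

- status REFERENCES subscriptions(slug).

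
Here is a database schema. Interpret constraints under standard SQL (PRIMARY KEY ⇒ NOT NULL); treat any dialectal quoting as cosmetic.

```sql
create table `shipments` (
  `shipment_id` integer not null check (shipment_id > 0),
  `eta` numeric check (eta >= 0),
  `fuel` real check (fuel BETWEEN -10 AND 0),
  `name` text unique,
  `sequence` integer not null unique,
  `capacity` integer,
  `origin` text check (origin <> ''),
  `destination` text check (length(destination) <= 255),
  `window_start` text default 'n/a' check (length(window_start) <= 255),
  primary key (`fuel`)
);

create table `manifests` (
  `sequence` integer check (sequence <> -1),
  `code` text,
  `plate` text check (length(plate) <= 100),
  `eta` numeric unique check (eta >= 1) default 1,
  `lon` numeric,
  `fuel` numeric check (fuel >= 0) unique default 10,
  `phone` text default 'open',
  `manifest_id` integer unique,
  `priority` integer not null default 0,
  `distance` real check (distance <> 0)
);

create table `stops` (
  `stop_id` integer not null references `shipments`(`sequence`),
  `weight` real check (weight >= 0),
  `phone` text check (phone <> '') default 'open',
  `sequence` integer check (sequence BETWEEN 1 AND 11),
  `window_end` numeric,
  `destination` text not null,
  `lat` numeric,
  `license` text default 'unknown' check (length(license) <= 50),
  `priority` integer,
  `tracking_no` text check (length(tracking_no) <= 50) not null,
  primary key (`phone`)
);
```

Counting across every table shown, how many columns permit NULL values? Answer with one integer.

21

shipments: 6 nullable (eta, name, capacity, origin, destination, window_start — PK (fuel) and explicit NOT NULL columns excluded).
manifests: 9 nullable (sequence, code, plate, eta, lon, fuel, phone, manifest_id, distance — PK none and explicit NOT NULL columns excluded).
stops: 6 nullable (weight, sequence, window_end, lat, license, priority — PK (phone) and explicit NOT NULL columns excluded).
Total: 6 + 9 + 6 = 21.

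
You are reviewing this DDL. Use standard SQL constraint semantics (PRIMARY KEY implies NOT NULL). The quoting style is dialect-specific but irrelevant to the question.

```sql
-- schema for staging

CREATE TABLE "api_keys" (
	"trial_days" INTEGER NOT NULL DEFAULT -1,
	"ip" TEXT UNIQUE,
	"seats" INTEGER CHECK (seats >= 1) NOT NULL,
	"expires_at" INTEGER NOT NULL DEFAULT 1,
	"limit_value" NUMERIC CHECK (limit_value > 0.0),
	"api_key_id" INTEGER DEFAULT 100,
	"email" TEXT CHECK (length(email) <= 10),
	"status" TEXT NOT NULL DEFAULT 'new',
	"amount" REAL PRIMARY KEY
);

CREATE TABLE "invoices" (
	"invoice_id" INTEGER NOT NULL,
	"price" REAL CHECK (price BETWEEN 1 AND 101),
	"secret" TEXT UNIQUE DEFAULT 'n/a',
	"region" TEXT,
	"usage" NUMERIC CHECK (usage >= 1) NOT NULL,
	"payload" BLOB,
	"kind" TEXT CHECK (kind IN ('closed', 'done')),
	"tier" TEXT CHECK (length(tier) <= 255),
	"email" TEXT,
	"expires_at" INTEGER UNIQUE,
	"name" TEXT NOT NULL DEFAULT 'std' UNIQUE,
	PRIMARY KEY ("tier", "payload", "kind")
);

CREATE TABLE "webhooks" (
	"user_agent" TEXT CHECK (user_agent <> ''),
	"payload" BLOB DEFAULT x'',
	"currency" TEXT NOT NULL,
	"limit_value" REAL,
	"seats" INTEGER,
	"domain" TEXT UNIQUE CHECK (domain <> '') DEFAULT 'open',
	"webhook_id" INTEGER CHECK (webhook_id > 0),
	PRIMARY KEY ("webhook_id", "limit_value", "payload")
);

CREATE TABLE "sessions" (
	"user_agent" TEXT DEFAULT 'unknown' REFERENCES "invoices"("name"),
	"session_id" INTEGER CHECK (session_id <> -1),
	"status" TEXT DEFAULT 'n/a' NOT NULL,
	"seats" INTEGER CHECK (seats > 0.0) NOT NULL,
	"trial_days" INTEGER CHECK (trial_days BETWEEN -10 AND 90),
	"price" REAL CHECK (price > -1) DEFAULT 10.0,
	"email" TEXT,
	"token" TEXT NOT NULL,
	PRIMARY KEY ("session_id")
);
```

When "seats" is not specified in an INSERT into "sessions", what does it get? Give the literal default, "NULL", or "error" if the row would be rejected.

seats has no DEFAULT clause.
Omitting it would insert NULL, but it is declared NOT NULL, so the INSERT fails.

error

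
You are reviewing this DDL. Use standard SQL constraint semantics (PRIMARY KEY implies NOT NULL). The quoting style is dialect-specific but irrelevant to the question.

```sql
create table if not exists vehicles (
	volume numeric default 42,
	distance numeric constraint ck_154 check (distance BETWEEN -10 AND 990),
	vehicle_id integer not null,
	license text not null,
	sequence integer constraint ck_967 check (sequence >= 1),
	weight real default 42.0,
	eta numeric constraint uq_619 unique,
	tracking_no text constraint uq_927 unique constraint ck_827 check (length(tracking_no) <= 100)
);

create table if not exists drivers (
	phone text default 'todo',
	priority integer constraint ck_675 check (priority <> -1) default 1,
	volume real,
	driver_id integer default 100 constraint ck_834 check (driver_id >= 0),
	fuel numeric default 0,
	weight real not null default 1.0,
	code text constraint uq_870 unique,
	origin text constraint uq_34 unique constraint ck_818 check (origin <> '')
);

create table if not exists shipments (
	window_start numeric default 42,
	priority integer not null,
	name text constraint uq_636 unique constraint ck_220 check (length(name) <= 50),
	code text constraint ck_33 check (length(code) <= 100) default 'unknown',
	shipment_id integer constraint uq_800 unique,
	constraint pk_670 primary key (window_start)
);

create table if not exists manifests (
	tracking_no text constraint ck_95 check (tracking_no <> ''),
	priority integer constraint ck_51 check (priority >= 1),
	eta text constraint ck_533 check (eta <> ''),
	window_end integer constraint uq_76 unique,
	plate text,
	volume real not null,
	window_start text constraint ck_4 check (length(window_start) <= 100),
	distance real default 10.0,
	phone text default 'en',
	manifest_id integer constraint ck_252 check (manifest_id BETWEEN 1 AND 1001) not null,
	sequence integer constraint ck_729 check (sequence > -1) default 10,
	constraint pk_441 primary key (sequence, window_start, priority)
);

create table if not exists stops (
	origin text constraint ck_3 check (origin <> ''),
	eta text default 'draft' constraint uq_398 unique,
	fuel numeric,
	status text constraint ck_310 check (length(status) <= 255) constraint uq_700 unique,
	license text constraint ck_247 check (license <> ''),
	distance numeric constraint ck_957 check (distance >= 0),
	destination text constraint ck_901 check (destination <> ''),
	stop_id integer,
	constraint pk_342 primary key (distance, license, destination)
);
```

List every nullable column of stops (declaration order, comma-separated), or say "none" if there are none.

- origin: CHECK does not forbid NULL (a CHECK constraint passes when its expression is NULL) → nullable.
- eta: UNIQUE does not imply NOT NULL → nullable.
- fuel: no NOT NULL constraint applies → nullable.
- status: CHECK does not forbid NULL (a CHECK constraint passes when its expression is NULL) → nullable.
- license: part of the PRIMARY KEY, which implies NOT NULL → not nullable.
- distance: part of the PRIMARY KEY, which implies NOT NULL → not nullable.
- destination: part of the PRIMARY KEY, which implies NOT NULL → not nullable.
- stop_id: no NOT NULL constraint applies → nullable.

origin, eta, fuel, status, stop_id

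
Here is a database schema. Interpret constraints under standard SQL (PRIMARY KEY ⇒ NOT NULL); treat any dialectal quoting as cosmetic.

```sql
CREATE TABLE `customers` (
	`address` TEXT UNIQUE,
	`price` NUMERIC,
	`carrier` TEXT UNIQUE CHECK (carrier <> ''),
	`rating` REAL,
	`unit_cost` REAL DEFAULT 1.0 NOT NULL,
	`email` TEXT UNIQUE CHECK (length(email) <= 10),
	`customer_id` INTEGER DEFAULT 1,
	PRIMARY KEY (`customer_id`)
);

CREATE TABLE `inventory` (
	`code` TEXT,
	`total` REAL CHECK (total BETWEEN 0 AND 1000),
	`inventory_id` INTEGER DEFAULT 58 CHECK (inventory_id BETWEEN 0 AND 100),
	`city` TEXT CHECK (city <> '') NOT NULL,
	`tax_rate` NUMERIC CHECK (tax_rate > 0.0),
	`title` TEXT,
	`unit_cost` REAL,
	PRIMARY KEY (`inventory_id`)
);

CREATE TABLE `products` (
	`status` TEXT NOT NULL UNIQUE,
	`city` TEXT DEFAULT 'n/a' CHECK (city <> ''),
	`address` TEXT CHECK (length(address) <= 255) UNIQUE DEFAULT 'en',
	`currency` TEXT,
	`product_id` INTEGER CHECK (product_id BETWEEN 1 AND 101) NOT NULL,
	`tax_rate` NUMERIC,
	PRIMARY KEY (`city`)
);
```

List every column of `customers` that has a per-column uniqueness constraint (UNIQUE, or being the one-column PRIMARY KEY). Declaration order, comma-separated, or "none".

- address: declared UNIQUE → unique.
- price: no UNIQUE or single-column PK constraint.
- carrier: declared UNIQUE → unique.
- rating: no UNIQUE or single-column PK constraint.
- unit_cost: no UNIQUE or single-column PK constraint.
- email: declared UNIQUE → unique.
- customer_id: single-column PRIMARY KEY → unique.

address, carrier, email, customer_id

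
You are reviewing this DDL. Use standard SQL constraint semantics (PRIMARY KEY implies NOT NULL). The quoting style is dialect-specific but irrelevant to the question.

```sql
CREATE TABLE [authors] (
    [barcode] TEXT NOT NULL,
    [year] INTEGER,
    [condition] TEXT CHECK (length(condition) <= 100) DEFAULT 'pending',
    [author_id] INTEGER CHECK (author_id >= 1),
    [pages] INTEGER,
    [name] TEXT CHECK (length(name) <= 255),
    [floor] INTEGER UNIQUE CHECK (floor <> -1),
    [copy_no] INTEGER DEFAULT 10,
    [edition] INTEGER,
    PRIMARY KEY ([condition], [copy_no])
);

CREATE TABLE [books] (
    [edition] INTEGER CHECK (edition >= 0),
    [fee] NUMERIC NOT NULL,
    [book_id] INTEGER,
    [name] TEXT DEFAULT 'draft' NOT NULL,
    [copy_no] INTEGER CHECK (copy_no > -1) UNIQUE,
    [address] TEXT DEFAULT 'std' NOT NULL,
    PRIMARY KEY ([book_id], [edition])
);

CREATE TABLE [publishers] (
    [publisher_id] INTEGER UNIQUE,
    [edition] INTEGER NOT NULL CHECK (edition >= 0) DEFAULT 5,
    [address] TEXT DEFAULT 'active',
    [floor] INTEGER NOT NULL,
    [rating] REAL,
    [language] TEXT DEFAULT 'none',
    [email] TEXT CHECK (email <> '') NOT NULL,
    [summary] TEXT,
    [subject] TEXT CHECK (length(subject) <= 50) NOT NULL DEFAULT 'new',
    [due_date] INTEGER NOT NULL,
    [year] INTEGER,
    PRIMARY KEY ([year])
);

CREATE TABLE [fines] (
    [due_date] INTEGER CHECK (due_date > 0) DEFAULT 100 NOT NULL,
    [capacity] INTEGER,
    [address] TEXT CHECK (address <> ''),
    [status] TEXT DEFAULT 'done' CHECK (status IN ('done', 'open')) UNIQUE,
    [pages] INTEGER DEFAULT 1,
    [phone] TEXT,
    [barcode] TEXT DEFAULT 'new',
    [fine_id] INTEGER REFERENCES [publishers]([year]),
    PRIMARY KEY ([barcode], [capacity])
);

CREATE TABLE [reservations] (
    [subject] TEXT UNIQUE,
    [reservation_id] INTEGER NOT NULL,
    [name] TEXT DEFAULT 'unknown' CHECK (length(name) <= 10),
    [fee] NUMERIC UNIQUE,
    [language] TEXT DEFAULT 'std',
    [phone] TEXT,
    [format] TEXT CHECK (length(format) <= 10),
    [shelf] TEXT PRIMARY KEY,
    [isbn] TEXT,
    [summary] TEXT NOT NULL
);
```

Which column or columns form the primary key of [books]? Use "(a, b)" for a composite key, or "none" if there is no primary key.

A table-level PRIMARY KEY clause names 2 columns: book_id, edition.
This is a composite key — the combination is unique, not each column individually.

(book_id, edition)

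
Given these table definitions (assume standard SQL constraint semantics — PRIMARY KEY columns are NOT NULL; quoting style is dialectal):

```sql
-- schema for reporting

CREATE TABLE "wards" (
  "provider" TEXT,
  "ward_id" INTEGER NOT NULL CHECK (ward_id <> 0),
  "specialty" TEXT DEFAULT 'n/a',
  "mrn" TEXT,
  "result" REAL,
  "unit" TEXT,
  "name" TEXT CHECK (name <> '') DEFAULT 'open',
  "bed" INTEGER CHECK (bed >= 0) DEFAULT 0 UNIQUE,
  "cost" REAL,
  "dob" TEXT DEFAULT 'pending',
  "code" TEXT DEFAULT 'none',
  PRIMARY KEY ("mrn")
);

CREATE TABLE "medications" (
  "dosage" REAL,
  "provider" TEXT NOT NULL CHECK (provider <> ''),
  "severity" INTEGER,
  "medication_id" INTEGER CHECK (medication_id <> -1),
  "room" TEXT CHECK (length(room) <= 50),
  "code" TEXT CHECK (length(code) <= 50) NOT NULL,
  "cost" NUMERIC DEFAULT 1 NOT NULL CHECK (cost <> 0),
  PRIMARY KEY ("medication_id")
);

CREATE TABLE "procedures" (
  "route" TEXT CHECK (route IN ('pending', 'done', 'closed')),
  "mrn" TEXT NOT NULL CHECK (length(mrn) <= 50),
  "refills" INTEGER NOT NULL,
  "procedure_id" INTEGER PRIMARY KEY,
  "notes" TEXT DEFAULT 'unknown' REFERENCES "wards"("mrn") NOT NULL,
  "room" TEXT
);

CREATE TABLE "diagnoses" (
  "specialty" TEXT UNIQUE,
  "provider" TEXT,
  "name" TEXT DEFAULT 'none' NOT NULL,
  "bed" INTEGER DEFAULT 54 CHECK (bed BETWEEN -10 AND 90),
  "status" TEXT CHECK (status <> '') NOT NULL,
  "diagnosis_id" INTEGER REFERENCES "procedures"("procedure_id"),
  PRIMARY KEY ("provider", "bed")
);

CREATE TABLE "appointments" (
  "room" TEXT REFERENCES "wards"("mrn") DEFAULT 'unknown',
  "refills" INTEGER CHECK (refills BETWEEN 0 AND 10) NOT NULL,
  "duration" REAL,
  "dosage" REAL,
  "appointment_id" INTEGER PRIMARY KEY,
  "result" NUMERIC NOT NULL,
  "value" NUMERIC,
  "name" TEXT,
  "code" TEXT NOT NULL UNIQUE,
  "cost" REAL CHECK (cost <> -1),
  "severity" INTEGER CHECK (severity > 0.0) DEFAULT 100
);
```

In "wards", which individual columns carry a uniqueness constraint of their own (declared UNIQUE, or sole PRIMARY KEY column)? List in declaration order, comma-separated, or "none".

- provider: no UNIQUE or single-column PK constraint.
- ward_id: no UNIQUE or single-column PK constraint.
- specialty: no UNIQUE or single-column PK constraint.
- mrn: single-column PRIMARY KEY → unique.
- result: no UNIQUE or single-column PK constraint.
- unit: no UNIQUE or single-column PK constraint.
- name: no UNIQUE or single-column PK constraint.
- bed: declared UNIQUE → unique.
- cost: no UNIQUE or single-column PK constraint.
- dob: no UNIQUE or single-column PK constraint.
- code: no UNIQUE or single-column PK constraint.

mrn, bed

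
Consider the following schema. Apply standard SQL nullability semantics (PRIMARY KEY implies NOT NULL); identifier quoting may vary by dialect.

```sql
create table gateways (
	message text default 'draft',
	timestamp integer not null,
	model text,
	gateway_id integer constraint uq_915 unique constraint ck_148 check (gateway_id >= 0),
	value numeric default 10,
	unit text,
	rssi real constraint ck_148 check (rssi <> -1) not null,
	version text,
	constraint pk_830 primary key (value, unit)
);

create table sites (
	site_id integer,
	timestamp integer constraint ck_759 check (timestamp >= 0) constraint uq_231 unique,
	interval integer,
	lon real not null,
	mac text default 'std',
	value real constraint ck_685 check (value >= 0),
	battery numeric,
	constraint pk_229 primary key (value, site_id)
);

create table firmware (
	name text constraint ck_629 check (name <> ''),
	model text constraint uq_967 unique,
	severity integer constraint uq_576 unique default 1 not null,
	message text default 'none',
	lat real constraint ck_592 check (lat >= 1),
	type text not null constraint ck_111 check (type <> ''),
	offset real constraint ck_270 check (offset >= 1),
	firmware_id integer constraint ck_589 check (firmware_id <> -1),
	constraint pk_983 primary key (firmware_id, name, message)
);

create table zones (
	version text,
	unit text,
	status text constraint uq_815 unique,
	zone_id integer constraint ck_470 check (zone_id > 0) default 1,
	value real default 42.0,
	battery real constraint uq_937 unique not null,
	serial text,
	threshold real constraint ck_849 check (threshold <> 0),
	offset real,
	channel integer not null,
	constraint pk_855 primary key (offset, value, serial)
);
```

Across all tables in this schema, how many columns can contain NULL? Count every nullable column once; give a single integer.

gateways: 4 nullable (message, model, gateway_id, version — PK (value, unit) and explicit NOT NULL columns excluded).
sites: 4 nullable (timestamp, interval, mac, battery — PK (value, site_id) and explicit NOT NULL columns excluded).
firmware: 3 nullable (model, lat, offset — PK (firmware_id, name, message) and explicit NOT NULL columns excluded).
zones: 5 nullable (version, unit, status, zone_id, threshold — PK (offset, value, serial) and explicit NOT NULL columns excluded).
Total: 4 + 4 + 3 + 5 = 16.

16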